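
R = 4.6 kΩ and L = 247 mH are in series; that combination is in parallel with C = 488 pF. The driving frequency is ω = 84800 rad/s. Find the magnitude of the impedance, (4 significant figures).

92300 Ω

X_L = ωL = 20950 Ω
X_C = 1/(ωC) = 24160 Ω
Branch 1 (R+jX_L): Z₁ = 4600 + j20950 Ω, |Z₁| = 21440 Ω
Branch 2 (−jX_C): Z₂ = −j24160 Ω
Parallel: Z = Z₁Z₂/(Z₁+Z₂), |Z| = 92300 Ω, ∠Z = 22.60°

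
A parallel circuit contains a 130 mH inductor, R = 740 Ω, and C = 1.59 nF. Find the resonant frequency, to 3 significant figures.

11.1 kHz

ω₀ = 1/√(LC) = 1/√(0.13 × 1.59e-09) = 69560 rad/s
f₀ = ω₀/(2π) = 11.1 kHz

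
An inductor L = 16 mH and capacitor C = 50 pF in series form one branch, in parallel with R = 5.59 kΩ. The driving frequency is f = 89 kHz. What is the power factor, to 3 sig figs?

0.979

ω = 2πf = 559200 rad/s
X_L = ωL = 8950 Ω
X_C = 1/(ωC) = 35800 Ω
Branch 1: Z₁ = R = 5590 Ω
Branch 2 (series LC): Z₂ = j(X_L − X_C) = −j26800 Ω
Parallel: Z = Z₁Z₂/(Z₁+Z₂), |Z| = 5470 Ω, ∠Z = -11.8°
cos φ = cos(-11.8°) = 0.979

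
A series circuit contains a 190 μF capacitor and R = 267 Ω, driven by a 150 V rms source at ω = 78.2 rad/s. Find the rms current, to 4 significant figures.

544.8 mA

X_C = 1/(ωC) = 67.30 Ω
Z = 267.0 − j67.30 Ω
|Z| = √(267.0² + 67.30²) = 275.4 Ω
I = V/|Z| = 150/275.4 = 544.8 mA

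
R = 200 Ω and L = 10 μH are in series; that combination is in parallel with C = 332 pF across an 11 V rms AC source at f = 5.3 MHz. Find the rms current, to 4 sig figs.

ω = 2πf = 3.33e+07 rad/s
X_L = ωL = 333.0 Ω
X_C = 1/(ωC) = 90.45 Ω
Branch 1 (R+jX_L): Z₁ = 200.0 + j333.0 Ω, |Z₁| = 388.5 Ω
Branch 2 (−jX_C): Z₂ = −j90.45 Ω
Parallel: Z = Z₁Z₂/(Z₁+Z₂), |Z| = 111.8 Ω, ∠Z = -81.48°
I = V/|Z| = 11/111.8 = 98.42 mA

98.42 mA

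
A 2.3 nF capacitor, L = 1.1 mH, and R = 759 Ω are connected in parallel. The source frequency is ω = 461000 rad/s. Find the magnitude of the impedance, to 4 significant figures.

624.1 Ω

X_L = ωL = 507.1 Ω
X_C = 1/(ωC) = 943.1 Ω
Parallel: admittances add. Y = 1/R + 1/(jωL) + jωC
Y = (0.001318 − j0.0009117) S
|Y| = 0.001602 S → |Z| = 1/|Y| = 624.1 Ω, ∠Z = −∠Y = 34.68°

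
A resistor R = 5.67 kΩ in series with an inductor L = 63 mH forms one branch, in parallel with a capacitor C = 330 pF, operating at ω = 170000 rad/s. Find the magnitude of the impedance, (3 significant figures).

X_L = ωL = 10700 Ω
X_C = 1/(ωC) = 17800 Ω
Branch 1 (R+jX_L): Z₁ = 5670 + j10700 Ω, |Z₁| = 12100 Ω
Branch 2 (−jX_C): Z₂ = −j17800 Ω
Parallel: Z = Z₁Z₂/(Z₁+Z₂), |Z| = 23700 Ω, ∠Z = 23.6°

23700 Ω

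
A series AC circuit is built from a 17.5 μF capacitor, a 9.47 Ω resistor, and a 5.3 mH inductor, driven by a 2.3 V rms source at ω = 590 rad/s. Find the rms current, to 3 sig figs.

X_L = ωL = 3.13 Ω
X_C = 1/(ωC) = 96.9 Ω
Net reactance X = X_L − X_C = -93.7 Ω
Z = 9.47 − j93.7 Ω
|Z| = √(9.47² + 93.7²) = 94.2 Ω
I = V/|Z| = 2.3/94.2 = 24.4 mA

24.4 mA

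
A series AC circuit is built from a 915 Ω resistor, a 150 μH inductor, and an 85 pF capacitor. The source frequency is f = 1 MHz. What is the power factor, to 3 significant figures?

0.701

ω = 2πf = 6.283e+06 rad/s
X_L = ωL = 942 Ω
X_C = 1/(ωC) = 1870 Ω
Net reactance X = X_L − X_C = -930 Ω
Z = 915 − j930 Ω
|Z| = √(915² + 930²) = 1300 Ω
∠Z = arctan(-930/915) = -45.5°
cos φ = cos(-45.5°) = 0.701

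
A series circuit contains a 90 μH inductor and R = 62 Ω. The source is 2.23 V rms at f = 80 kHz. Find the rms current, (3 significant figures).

29.1 mA

ω = 2πf = 502700 rad/s
X_L = ωL = 45.2 Ω
Z = 62.0 + j45.2 Ω
|Z| = √(62.0² + 45.2²) = 76.7 Ω
I = V/|Z| = 2.23/76.7 = 29.1 mA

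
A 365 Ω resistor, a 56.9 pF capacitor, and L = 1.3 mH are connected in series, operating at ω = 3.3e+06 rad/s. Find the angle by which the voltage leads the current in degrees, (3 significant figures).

-70.6°

X_L = ωL = 4290 Ω
X_C = 1/(ωC) = 5330 Ω
Net reactance X = X_L − X_C = -1040 Ω
Z = 365 − j1040 Ω
|Z| = √(365² + 1040²) = 1100 Ω
∠Z = arctan(-1040/365) = -70.6°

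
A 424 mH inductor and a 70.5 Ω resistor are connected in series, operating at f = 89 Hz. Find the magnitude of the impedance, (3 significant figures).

247 Ω

ω = 2πf = 559.2 rad/s
X_L = ωL = 237 Ω
Z = 70.5 + j237 Ω
|Z| = √(70.5² + 237²) = 247 Ω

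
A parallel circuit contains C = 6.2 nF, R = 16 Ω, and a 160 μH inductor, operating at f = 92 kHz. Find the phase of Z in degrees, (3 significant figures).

ω = 2πf = 578100 rad/s
X_L = ωL = 92.5 Ω
X_C = 1/(ωC) = 279 Ω
Parallel: admittances add. Y = 1/R + 1/(jωL) + jωC
Y = (0.0625 − j0.00723) S
|Y| = 0.0629 S → |Z| = 1/|Y| = 15.9 Ω, ∠Z = −∠Y = 6.60°

6.60°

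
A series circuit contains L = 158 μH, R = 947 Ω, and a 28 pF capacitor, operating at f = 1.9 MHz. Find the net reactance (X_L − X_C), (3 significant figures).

ω = 2πf = 1.194e+07 rad/s
X_L = ωL = 1890 Ω
X_C = 1/(ωC) = 2990 Ω
X = 1890 − 2990 = -1110 Ω

-1110 Ω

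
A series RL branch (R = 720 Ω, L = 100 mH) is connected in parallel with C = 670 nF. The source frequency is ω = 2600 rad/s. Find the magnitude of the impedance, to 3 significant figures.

559 Ω

X_L = ωL = 260 Ω
X_C = 1/(ωC) = 574 Ω
Branch 1 (R+jX_L): Z₁ = 720 + j260 Ω, |Z₁| = 766 Ω
Branch 2 (−jX_C): Z₂ = −j574 Ω
Parallel: Z = Z₁Z₂/(Z₁+Z₂), |Z| = 559 Ω, ∠Z = -46.6°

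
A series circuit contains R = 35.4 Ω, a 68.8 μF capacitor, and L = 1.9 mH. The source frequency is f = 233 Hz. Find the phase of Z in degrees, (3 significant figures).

ω = 2πf = 1464 rad/s
X_L = ωL = 2.78 Ω
X_C = 1/(ωC) = 9.93 Ω
Net reactance X = X_L − X_C = -7.15 Ω
Z = 35.4 − j7.15 Ω
|Z| = √(35.4² + 7.15²) = 36.1 Ω
∠Z = arctan(-7.15/35.4) = -11.4°

-11.4°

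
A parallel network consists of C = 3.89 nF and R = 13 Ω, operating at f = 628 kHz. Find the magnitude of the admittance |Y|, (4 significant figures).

ω = 2πf = 3.946e+06 rad/s
X_C = 1/(ωC) = 65.15 Ω
Parallel: admittances add. Y = 1/R + jωC
Y = (0.07692 + j0.01535) S
|Y| = 0.07844 S → |Z| = 1/|Y| = 12.75 Ω, ∠Z = −∠Y = -11.28°

78.44 mS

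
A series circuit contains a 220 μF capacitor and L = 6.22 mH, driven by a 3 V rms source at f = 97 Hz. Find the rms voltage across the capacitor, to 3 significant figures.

6.10 V

ω = 2πf = 609.5 rad/s
X_L = ωL = 3.79 Ω
X_C = 1/(ωC) = 7.46 Ω
Net reactance X = X_L − X_C = -3.67 Ω
Z = − j3.67 Ω
|Z| = √(0² + 3.67²) = 3.67 Ω
I = V/|Z| = 818 mA
V_C = I·|Z_C| = 0.818 × 7.46 = 6.10 V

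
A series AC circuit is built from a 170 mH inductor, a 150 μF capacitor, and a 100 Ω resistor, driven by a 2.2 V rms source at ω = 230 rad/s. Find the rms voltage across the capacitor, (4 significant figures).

X_L = ωL = 39.10 Ω
X_C = 1/(ωC) = 28.99 Ω
Net reactance X = X_L − X_C = 10.11 Ω
Z = 100.0 + j10.11 Ω
|Z| = √(100.0² + 10.11²) = 100.5 Ω
I = V/|Z| = 21.89 mA
V_C = I·|Z_C| = 0.02189 × 28.99 = 0.6344 V

0.6344 V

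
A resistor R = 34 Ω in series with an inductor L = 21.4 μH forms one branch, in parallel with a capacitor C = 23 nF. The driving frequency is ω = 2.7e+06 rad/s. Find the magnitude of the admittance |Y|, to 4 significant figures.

X_L = ωL = 57.78 Ω
X_C = 1/(ωC) = 16.10 Ω
Branch 1 (R+jX_L): Z₁ = 34.00 + j57.78 Ω, |Z₁| = 67.04 Ω
Branch 2 (−jX_C): Z₂ = −j16.10 Ω
Parallel: Z = Z₁Z₂/(Z₁+Z₂), |Z| = 20.07 Ω, ∠Z = -81.27°
|Y| = 1/|Z| = 49.82 mS

49.82 mS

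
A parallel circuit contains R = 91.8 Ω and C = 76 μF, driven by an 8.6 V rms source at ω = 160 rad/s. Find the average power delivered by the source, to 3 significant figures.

X_C = 1/(ωC) = 82.2 Ω
Parallel: admittances add. Y = 1/R + jωC
Y = (0.0109 + j0.0122) S
|Y| = 0.0163 S → |Z| = 1/|Y| = 61.3 Ω, ∠Z = −∠Y = -48.1°
I = V/|Z| = 140 mA
P = VI cos φ = 8.6 × 0.140 × cos(-48.1°) = 806 mW

806 mW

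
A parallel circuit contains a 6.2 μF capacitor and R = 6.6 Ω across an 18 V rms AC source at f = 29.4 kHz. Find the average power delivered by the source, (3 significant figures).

49.1 W

ω = 2πf = 184700 rad/s
X_C = 1/(ωC) = 0.873 Ω
Parallel: admittances add. Y = 1/R + jωC
Y = (0.152 + j1.15) S
|Y| = 1.16 S → |Z| = 1/|Y| = 0.866 Ω, ∠Z = −∠Y = -82.5°
I = V/|Z| = 20.8 A
P = VI cos φ = 18 × 20.8 × cos(-82.5°) = 49.1 W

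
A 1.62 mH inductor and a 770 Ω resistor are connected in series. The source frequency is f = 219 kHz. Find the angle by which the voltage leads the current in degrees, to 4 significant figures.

70.94°

ω = 2πf = 1.376e+06 rad/s
X_L = ωL = 2229 Ω
Z = 770.0 + j2229 Ω
|Z| = √(770.0² + 2229²) = 2358 Ω
∠Z = arctan(2229/770.0) = 70.94°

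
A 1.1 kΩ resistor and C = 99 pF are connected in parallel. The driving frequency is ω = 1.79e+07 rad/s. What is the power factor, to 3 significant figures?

0.456

X_C = 1/(ωC) = 564 Ω
Parallel: admittances add. Y = 1/R + jωC
Y = (0.000909 + j0.00177) S
|Y| = 0.00199 S → |Z| = 1/|Y| = 502 Ω, ∠Z = −∠Y = -62.8°
cos φ = cos(-62.8°) = 0.456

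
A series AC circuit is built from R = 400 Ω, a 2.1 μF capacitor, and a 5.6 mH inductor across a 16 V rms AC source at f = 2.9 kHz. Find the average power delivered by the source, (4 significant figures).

617.8 mW

ω = 2πf = 18220 rad/s
X_L = ωL = 102.0 Ω
X_C = 1/(ωC) = 26.13 Ω
Net reactance X = X_L − X_C = 75.91 Ω
Z = 400.0 + j75.91 Ω
|Z| = √(400.0² + 75.91²) = 407.1 Ω
∠Z = arctan(75.91/400.0) = 10.74°
I = V/|Z| = 39.30 mA
P = VI cos φ = 16 × 0.03930 × cos(10.74°) = 617.8 mW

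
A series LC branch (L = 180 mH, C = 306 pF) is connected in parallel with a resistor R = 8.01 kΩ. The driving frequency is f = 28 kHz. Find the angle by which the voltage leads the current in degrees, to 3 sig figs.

ω = 2πf = 175900 rad/s
X_L = ωL = 31700 Ω
X_C = 1/(ωC) = 18600 Ω
Branch 1: Z₁ = R = 8010 Ω
Branch 2 (series LC): Z₂ = j(X_L − X_C) = j13100 Ω
Parallel: Z = Z₁Z₂/(Z₁+Z₂), |Z| = 6830 Ω, ∠Z = 31.5°

31.5°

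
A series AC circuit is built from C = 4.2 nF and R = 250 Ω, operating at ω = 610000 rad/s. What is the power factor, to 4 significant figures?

X_C = 1/(ωC) = 390.3 Ω
Z = 250.0 − j390.3 Ω
|Z| = √(250.0² + 390.3²) = 463.5 Ω
∠Z = arctan(-390.3/250.0) = -57.36°
cos φ = cos(-57.36°) = 0.5394

0.5394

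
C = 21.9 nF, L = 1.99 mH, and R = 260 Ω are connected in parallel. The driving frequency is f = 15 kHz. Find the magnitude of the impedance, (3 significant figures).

198 Ω

ω = 2πf = 94250 rad/s
X_L = ωL = 188 Ω
X_C = 1/(ωC) = 484 Ω
Parallel: admittances add. Y = 1/R + 1/(jωL) + jωC
Y = (0.00385 − j0.00327) S
|Y| = 0.00505 S → |Z| = 1/|Y| = 198 Ω, ∠Z = −∠Y = 40.4°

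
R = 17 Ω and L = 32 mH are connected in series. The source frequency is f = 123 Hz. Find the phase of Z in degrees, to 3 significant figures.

55.5°

ω = 2πf = 772.8 rad/s
X_L = ωL = 24.7 Ω
Z = 17.0 + j24.7 Ω
|Z| = √(17.0² + 24.7²) = 30.0 Ω
∠Z = arctan(24.7/17.0) = 55.5°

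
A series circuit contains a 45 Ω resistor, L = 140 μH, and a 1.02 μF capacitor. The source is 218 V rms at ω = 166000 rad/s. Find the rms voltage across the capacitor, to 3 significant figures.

X_L = ωL = 23.2 Ω
X_C = 1/(ωC) = 5.91 Ω
Net reactance X = X_L − X_C = 17.3 Ω
Z = 45.0 + j17.3 Ω
|Z| = √(45.0² + 17.3²) = 48.2 Ω
I = V/|Z| = 4.52 A
V_C = I·|Z_C| = 4.52 × 5.91 = 26.7 V

26.7 V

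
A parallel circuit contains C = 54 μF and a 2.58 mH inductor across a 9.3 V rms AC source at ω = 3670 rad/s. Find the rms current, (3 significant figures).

X_L = ωL = 9.47 Ω
X_C = 1/(ωC) = 5.05 Ω
Parallel: admittances add. Y = 1/(jωL) + jωC
Y = (0 + j0.0926) S
|Y| = 0.0926 S → |Z| = 1/|Y| = 10.8 Ω, ∠Z = −∠Y = -90.0°
I = V/|Z| = 9.3/10.8 = 861 mA

861 mA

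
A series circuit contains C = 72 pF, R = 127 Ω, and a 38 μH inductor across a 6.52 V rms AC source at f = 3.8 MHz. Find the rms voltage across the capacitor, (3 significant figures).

ω = 2πf = 2.388e+07 rad/s
X_L = ωL = 907 Ω
X_C = 1/(ωC) = 582 Ω
Net reactance X = X_L − X_C = 326 Ω
Z = 127 + j326 Ω
|Z| = √(127² + 326²) = 349 Ω
I = V/|Z| = 18.7 mA
V_C = I·|Z_C| = 0.0187 × 582 = 10.9 V

10.9 V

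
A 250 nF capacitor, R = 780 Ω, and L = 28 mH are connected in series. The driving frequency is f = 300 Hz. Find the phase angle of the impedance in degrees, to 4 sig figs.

ω = 2πf = 1885 rad/s
X_L = ωL = 52.78 Ω
X_C = 1/(ωC) = 2122 Ω
Net reactance X = X_L − X_C = -2069 Ω
Z = 780.0 − j2069 Ω
|Z| = √(780.0² + 2069²) = 2211 Ω
∠Z = arctan(-2069/780.0) = -69.35°

-69.35°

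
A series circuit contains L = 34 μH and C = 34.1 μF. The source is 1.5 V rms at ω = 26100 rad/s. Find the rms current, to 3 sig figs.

6.35 A

X_L = ωL = 0.887 Ω
X_C = 1/(ωC) = 1.12 Ω
Net reactance X = X_L − X_C = -0.236 Ω
Z = − j0.236 Ω
|Z| = √(0² + 0.236²) = 0.236 Ω
I = V/|Z| = 1.5/0.236 = 6.35 A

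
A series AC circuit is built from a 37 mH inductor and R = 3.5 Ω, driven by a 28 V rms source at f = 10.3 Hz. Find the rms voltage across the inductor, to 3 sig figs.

15.8 V

ω = 2πf = 64.72 rad/s
X_L = ωL = 2.39 Ω
Z = 3.50 + j2.39 Ω
|Z| = √(3.50² + 2.39²) = 4.24 Ω
I = V/|Z| = 6.60 A
V_L = I·|Z_L| = 6.60 × 2.39 = 15.8 V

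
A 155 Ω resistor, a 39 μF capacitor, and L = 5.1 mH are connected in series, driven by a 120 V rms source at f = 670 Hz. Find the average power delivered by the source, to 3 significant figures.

92.0 W

ω = 2πf = 4210 rad/s
X_L = ωL = 21.5 Ω
X_C = 1/(ωC) = 6.09 Ω
Net reactance X = X_L − X_C = 15.4 Ω
Z = 155 + j15.4 Ω
|Z| = √(155² + 15.4²) = 156 Ω
∠Z = arctan(15.4/155) = 5.67°
I = V/|Z| = 770 mA
P = VI cos φ = 120 × 0.770 × cos(5.67°) = 92.0 W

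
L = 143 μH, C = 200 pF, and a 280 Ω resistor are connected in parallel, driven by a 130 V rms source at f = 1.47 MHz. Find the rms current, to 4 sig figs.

485.4 mA

ω = 2πf = 9.236e+06 rad/s
X_L = ωL = 1321 Ω
X_C = 1/(ωC) = 541.3 Ω
Parallel: admittances add. Y = 1/R + 1/(jωL) + jωC
Y = (0.003571 + j0.001090) S
|Y| = 0.003734 S → |Z| = 1/|Y| = 267.8 Ω, ∠Z = −∠Y = -16.97°
I = V/|Z| = 130/267.8 = 485.4 mA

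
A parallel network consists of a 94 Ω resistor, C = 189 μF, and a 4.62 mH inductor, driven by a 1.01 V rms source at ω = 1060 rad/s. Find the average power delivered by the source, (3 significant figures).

10.9 mW

X_L = ωL = 4.90 Ω
X_C = 1/(ωC) = 4.99 Ω
Parallel: admittances add. Y = 1/R + 1/(jωL) + jωC
Y = (0.0106 − j0.00386) S
|Y| = 0.0113 S → |Z| = 1/|Y| = 88.4 Ω, ∠Z = −∠Y = 19.9°
I = V/|Z| = 11.4 mA
P = VI cos φ = 1.01 × 0.0114 × cos(19.9°) = 10.9 mW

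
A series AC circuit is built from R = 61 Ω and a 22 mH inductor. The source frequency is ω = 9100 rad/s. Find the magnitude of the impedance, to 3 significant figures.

209 Ω

X_L = ωL = 200 Ω
Z = 61.0 + j200 Ω
|Z| = √(61.0² + 200²) = 209 Ω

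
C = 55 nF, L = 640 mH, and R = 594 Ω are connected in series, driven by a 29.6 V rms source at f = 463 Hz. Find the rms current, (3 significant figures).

ω = 2πf = 2909 rad/s
X_L = ωL = 1860 Ω
X_C = 1/(ωC) = 6250 Ω
Net reactance X = X_L − X_C = -4390 Ω
Z = 594 − j4390 Ω
|Z| = √(594² + 4390²) = 4430 Ω
I = V/|Z| = 29.6/4430 = 6.68 mA

6.68 mA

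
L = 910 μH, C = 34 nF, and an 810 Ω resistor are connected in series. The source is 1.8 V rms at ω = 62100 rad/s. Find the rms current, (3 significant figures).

1.98 mA

X_L = ωL = 56.5 Ω
X_C = 1/(ωC) = 474 Ω
Net reactance X = X_L − X_C = -417 Ω
Z = 810 − j417 Ω
|Z| = √(810² + 417²) = 911 Ω
I = V/|Z| = 1.8/911 = 1.98 mA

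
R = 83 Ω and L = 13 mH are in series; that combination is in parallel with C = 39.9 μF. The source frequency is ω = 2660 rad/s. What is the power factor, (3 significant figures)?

X_L = ωL = 34.6 Ω
X_C = 1/(ωC) = 9.42 Ω
Branch 1 (R+jX_L): Z₁ = 83.0 + j34.6 Ω, |Z₁| = 89.9 Ω
Branch 2 (−jX_C): Z₂ = −j9.42 Ω
Parallel: Z = Z₁Z₂/(Z₁+Z₂), |Z| = 9.77 Ω, ∠Z = -84.2°
cos φ = cos(-84.2°) = 0.100

0.100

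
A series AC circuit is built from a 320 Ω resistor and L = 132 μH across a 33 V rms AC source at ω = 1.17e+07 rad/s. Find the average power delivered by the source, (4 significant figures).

140.1 mW

X_L = ωL = 1544 Ω
Z = 320.0 + j1544 Ω
|Z| = √(320.0² + 1544²) = 1577 Ω
∠Z = arctan(1544/320.0) = 78.29°
I = V/|Z| = 20.92 mA
P = VI cos φ = 33 × 0.02092 × cos(78.29°) = 140.1 mW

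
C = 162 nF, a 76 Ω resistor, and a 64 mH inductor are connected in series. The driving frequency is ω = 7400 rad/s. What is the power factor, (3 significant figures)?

X_L = ωL = 474 Ω
X_C = 1/(ωC) = 834 Ω
Net reactance X = X_L − X_C = -361 Ω
Z = 76.0 − j361 Ω
|Z| = √(76.0² + 361²) = 368 Ω
∠Z = arctan(-361/76.0) = -78.1°
cos φ = cos(-78.1°) = 0.206

0.206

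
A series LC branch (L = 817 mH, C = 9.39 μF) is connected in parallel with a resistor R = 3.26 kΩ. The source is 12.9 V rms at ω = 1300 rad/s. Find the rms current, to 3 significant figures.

13.7 mA

X_L = ωL = 1060 Ω
X_C = 1/(ωC) = 81.9 Ω
Branch 1: Z₁ = R = 3260 Ω
Branch 2 (series LC): Z₂ = j(X_L − X_C) = j980 Ω
Parallel: Z = Z₁Z₂/(Z₁+Z₂), |Z| = 939 Ω, ∠Z = 73.3°
I = V/|Z| = 12.9/939 = 13.7 mA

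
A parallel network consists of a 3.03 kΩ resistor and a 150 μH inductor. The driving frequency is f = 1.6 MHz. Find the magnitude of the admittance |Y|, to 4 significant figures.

ω = 2πf = 1.005e+07 rad/s
X_L = ωL = 1508 Ω
Parallel: admittances add. Y = 1/R + 1/(jωL)
Y = (0.0003300 − j0.0006631) S
|Y| = 0.0007407 S → |Z| = 1/|Y| = 1350 Ω, ∠Z = −∠Y = 63.54°

740.7 μS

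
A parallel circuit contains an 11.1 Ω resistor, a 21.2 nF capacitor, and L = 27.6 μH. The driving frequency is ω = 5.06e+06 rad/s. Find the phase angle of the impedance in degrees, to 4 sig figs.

-48.02°

X_L = ωL = 139.7 Ω
X_C = 1/(ωC) = 9.322 Ω
Parallel: admittances add. Y = 1/R + 1/(jωL) + jωC
Y = (0.09009 + j0.1001) S
|Y| = 0.1347 S → |Z| = 1/|Y| = 7.425 Ω, ∠Z = −∠Y = -48.02°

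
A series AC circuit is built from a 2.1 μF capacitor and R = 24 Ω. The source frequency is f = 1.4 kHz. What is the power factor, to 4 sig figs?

ω = 2πf = 8796 rad/s
X_C = 1/(ωC) = 54.13 Ω
Z = 24.00 − j54.13 Ω
|Z| = √(24.00² + 54.13²) = 59.22 Ω
∠Z = arctan(-54.13/24.00) = -66.09°
cos φ = cos(-66.09°) = 0.4053

0.4053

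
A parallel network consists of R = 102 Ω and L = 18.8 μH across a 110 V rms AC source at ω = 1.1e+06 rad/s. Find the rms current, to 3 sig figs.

5.43 A

X_L = ωL = 20.7 Ω
Parallel: admittances add. Y = 1/R + 1/(jωL)
Y = (0.00980 − j0.0484) S
|Y| = 0.0493 S → |Z| = 1/|Y| = 20.3 Ω, ∠Z = −∠Y = 78.5°
I = V/|Z| = 110/20.3 = 5.43 A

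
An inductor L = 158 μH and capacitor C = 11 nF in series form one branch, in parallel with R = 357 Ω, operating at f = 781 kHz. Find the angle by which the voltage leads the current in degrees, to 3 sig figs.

ω = 2πf = 4.907e+06 rad/s
X_L = ωL = 775 Ω
X_C = 1/(ωC) = 18.5 Ω
Branch 1: Z₁ = R = 357 Ω
Branch 2 (series LC): Z₂ = j(X_L − X_C) = j757 Ω
Parallel: Z = Z₁Z₂/(Z₁+Z₂), |Z| = 323 Ω, ∠Z = 25.3°

25.3°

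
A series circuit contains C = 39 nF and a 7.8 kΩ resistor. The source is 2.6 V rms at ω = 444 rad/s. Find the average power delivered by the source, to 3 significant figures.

X_C = 1/(ωC) = 57800 Ω
Z = 7800 − j57800 Ω
|Z| = √(7800² + 57800²) = 58300 Ω
∠Z = arctan(-57800/7800) = -82.3°
I = V/|Z| = 44.6 μA
P = VI cos φ = 2.6 × 4.46e-05 × cos(-82.3°) = 15.5 μW

15.5 μW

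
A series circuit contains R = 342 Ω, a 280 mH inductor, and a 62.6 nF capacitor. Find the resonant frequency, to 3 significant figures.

1.20 kHz

ω₀ = 1/√(LC) = 1/√(0.28 × 6.26e-08) = 7553 rad/s
f₀ = ω₀/(2π) = 1.20 kHz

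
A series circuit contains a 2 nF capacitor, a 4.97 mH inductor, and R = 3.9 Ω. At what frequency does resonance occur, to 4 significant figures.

50.48 kHz

ω₀ = 1/√(LC) = 1/√(0.00497 × 2e-09) = 317200 rad/s
f₀ = ω₀/(2π) = 50.48 kHz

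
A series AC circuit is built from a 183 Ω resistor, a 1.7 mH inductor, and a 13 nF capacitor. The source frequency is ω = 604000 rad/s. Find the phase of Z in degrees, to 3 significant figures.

X_L = ωL = 1030 Ω
X_C = 1/(ωC) = 127 Ω
Net reactance X = X_L − X_C = 899 Ω
Z = 183 + j899 Ω
|Z| = √(183² + 899²) = 918 Ω
∠Z = arctan(899/183) = 78.5°

78.5°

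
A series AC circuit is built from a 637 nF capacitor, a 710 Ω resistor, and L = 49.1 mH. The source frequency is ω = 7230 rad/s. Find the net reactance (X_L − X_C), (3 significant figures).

X_L = ωL = 355 Ω
X_C = 1/(ωC) = 217 Ω
X = 355 − 217 = 138 Ω

138 Ω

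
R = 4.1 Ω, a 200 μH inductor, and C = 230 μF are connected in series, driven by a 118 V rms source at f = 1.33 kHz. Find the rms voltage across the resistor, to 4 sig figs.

ω = 2πf = 8357 rad/s
X_L = ωL = 1.671 Ω
X_C = 1/(ωC) = 0.5203 Ω
Net reactance X = X_L − X_C = 1.151 Ω
Z = 4.100 + j1.151 Ω
|Z| = √(4.100² + 1.151²) = 4.259 Ω
I = V/|Z| = 27.71 A
V_R = I·|Z_R| = 27.71 × 4.100 = 113.6 V

113.6 V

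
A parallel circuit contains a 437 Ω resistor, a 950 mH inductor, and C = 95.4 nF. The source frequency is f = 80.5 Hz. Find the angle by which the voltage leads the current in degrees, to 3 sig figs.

41.6°

ω = 2πf = 505.8 rad/s
X_L = ωL = 481 Ω
X_C = 1/(ωC) = 20700 Ω
Parallel: admittances add. Y = 1/R + 1/(jωL) + jωC
Y = (0.00229 − j0.00203) S
|Y| = 0.00306 S → |Z| = 1/|Y| = 327 Ω, ∠Z = −∠Y = 41.6°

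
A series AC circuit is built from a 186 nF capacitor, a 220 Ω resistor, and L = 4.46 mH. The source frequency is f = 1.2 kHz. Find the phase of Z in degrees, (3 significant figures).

-72.1°

ω = 2πf = 7540 rad/s
X_L = ωL = 33.6 Ω
X_C = 1/(ωC) = 713 Ω
Net reactance X = X_L − X_C = -679 Ω
Z = 220 − j679 Ω
|Z| = √(220² + 679²) = 714 Ω
∠Z = arctan(-679/220) = -72.1°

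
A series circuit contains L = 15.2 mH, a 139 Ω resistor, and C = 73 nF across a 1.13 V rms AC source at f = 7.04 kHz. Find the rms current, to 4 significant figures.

2.909 mA

ω = 2πf = 44230 rad/s
X_L = ωL = 672.4 Ω
X_C = 1/(ωC) = 309.7 Ω
Net reactance X = X_L − X_C = 362.7 Ω
Z = 139.0 + j362.7 Ω
|Z| = √(139.0² + 362.7²) = 388.4 Ω
I = V/|Z| = 1.13/388.4 = 2.909 mA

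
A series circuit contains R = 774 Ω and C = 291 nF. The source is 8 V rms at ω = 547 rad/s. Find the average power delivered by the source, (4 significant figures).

1.236 mW

X_C = 1/(ωC) = 6282 Ω
Z = 774.0 − j6282 Ω
|Z| = √(774.0² + 6282²) = 6330 Ω
∠Z = arctan(-6282/774.0) = -82.98°
I = V/|Z| = 1.264 mA
P = VI cos φ = 8 × 0.001264 × cos(-82.98°) = 1.236 mW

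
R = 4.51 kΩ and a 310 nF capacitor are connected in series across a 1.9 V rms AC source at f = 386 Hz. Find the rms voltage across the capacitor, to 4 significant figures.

ω = 2πf = 2425 rad/s
X_C = 1/(ωC) = 1330 Ω
Z = 4510 − j1330 Ω
|Z| = √(4510² + 1330²) = 4702 Ω
I = V/|Z| = 404.1 μA
V_C = I·|Z_C| = 0.0004041 × 1330 = 0.5375 V

0.5375 V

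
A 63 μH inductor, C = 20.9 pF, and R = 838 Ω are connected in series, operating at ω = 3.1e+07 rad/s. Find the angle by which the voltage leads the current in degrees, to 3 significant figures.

26.0°

X_L = ωL = 1950 Ω
X_C = 1/(ωC) = 1540 Ω
Net reactance X = X_L − X_C = 410 Ω
Z = 838 + j410 Ω
|Z| = √(838² + 410²) = 933 Ω
∠Z = arctan(410/838) = 26.0°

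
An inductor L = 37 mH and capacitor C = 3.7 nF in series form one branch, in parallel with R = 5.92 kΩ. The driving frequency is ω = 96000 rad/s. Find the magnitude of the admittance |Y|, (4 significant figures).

1.368 mS

X_L = ωL = 3552 Ω
X_C = 1/(ωC) = 2815 Ω
Branch 1: Z₁ = R = 5920 Ω
Branch 2 (series LC): Z₂ = j(X_L − X_C) = j736.7 Ω
Parallel: Z = Z₁Z₂/(Z₁+Z₂), |Z| = 731.0 Ω, ∠Z = 82.91°
|Y| = 1/|Z| = 1.368 mS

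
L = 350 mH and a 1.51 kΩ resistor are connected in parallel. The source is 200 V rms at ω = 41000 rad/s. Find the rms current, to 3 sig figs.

X_L = ωL = 14300 Ω
Parallel: admittances add. Y = 1/R + 1/(jωL)
Y = (0.000662 − j6.97e-05) S
|Y| = 0.000666 S → |Z| = 1/|Y| = 1500 Ω, ∠Z = −∠Y = 6.01°
I = V/|Z| = 200/1500 = 133 mA

133 mA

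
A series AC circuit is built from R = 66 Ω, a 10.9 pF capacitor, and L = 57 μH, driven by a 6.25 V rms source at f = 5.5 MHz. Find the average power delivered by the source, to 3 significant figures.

5.44 mW

ω = 2πf = 3.456e+07 rad/s
X_L = ωL = 1970 Ω
X_C = 1/(ωC) = 2650 Ω
Net reactance X = X_L − X_C = -685 Ω
Z = 66.0 − j685 Ω
|Z| = √(66.0² + 685²) = 688 Ω
∠Z = arctan(-685/66.0) = -84.5°
I = V/|Z| = 9.08 mA
P = VI cos φ = 6.25 × 0.00908 × cos(-84.5°) = 5.44 mW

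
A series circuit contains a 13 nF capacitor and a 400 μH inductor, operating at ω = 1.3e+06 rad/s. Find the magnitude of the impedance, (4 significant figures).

X_L = ωL = 520.0 Ω
X_C = 1/(ωC) = 59.17 Ω
Net reactance X = X_L − X_C = 460.8 Ω
Z = j460.8 Ω
|Z| = √(0² + 460.8²) = 460.8 Ω

460.8 Ω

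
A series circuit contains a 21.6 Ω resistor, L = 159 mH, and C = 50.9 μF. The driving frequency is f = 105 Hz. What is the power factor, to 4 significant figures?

ω = 2πf = 659.7 rad/s
X_L = ωL = 104.9 Ω
X_C = 1/(ωC) = 29.78 Ω
Net reactance X = X_L − X_C = 75.12 Ω
Z = 21.60 + j75.12 Ω
|Z| = √(21.60² + 75.12²) = 78.16 Ω
∠Z = arctan(75.12/21.60) = 73.96°
cos φ = cos(73.96°) = 0.2763

0.2763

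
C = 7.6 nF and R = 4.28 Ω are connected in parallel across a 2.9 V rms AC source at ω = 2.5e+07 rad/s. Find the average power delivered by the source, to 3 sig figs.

1.96 W

X_C = 1/(ωC) = 5.26 Ω
Parallel: admittances add. Y = 1/R + jωC
Y = (0.234 + j0.190) S
|Y| = 0.301 S → |Z| = 1/|Y| = 3.32 Ω, ∠Z = −∠Y = -39.1°
I = V/|Z| = 873 mA
P = VI cos φ = 2.9 × 0.873 × cos(-39.1°) = 1.96 W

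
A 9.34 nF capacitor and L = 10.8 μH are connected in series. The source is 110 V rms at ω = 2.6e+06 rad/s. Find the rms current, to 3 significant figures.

X_L = ωL = 28.1 Ω
X_C = 1/(ωC) = 41.2 Ω
Net reactance X = X_L − X_C = -13.1 Ω
Z = − j13.1 Ω
|Z| = √(0² + 13.1²) = 13.1 Ω
I = V/|Z| = 110/13.1 = 8.40 A

8.40 A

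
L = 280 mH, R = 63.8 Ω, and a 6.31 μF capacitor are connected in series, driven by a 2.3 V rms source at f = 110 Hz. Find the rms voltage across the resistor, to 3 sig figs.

ω = 2πf = 691.2 rad/s
X_L = ωL = 194 Ω
X_C = 1/(ωC) = 229 Ω
Net reactance X = X_L − X_C = -35.8 Ω
Z = 63.8 − j35.8 Ω
|Z| = √(63.8² + 35.8²) = 73.1 Ω
I = V/|Z| = 31.4 mA
V_R = I·|Z_R| = 0.0314 × 63.8 = 2.01 V

2.01 V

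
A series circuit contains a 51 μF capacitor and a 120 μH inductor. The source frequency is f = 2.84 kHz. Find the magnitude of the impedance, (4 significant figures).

1.042 Ω

ω = 2πf = 17840 rad/s
X_L = ωL = 2.141 Ω
X_C = 1/(ωC) = 1.099 Ω
Net reactance X = X_L − X_C = 1.042 Ω
Z = j1.042 Ω
|Z| = √(0² + 1.042²) = 1.042 Ω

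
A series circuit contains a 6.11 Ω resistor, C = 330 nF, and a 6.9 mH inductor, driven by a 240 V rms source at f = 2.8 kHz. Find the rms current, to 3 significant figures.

ω = 2πf = 17590 rad/s
X_L = ωL = 121 Ω
X_C = 1/(ωC) = 172 Ω
Net reactance X = X_L − X_C = -50.9 Ω
Z = 6.11 − j50.9 Ω
|Z| = √(6.11² + 50.9²) = 51.2 Ω
I = V/|Z| = 240/51.2 = 4.69 A

4.69 A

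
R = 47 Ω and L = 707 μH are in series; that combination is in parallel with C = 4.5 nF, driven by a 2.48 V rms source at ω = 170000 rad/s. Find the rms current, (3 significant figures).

X_L = ωL = 120 Ω
X_C = 1/(ωC) = 1310 Ω
Branch 1 (R+jX_L): Z₁ = 47.0 + j120 Ω, |Z₁| = 129 Ω
Branch 2 (−jX_C): Z₂ = −j1310 Ω
Parallel: Z = Z₁Z₂/(Z₁+Z₂), |Z| = 142 Ω, ∠Z = 66.4°
I = V/|Z| = 2.48/142 = 17.5 mA

17.5 mA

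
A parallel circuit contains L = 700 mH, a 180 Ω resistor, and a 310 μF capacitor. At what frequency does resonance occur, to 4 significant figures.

10.80 Hz

ω₀ = 1/√(LC) = 1/√(0.7 × 0.00031) = 67.88 rad/s
f₀ = ω₀/(2π) = 10.80 Hz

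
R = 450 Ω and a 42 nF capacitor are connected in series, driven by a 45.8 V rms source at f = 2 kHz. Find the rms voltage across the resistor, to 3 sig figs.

10.6 V

ω = 2πf = 12570 rad/s
X_C = 1/(ωC) = 1890 Ω
Z = 450 − j1890 Ω
|Z| = √(450² + 1890²) = 1950 Ω
I = V/|Z| = 23.5 mA
V_R = I·|Z_R| = 0.0235 × 450 = 10.6 V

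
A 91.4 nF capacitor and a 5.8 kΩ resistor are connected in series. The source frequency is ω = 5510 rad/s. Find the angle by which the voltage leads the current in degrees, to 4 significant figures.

X_C = 1/(ωC) = 1986 Ω
Z = 5800 − j1986 Ω
|Z| = √(5800² + 1986²) = 6130 Ω
∠Z = arctan(-1986/5800) = -18.90°

-18.90°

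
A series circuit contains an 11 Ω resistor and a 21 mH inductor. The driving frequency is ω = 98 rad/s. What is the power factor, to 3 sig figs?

0.983

X_L = ωL = 2.06 Ω
Z = 11.0 + j2.06 Ω
|Z| = √(11.0² + 2.06²) = 11.2 Ω
∠Z = arctan(2.06/11.0) = 10.6°
cos φ = cos(10.6°) = 0.983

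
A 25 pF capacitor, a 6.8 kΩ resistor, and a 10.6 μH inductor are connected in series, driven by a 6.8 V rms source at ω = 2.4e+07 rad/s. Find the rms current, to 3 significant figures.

979 μA

X_L = ωL = 254 Ω
X_C = 1/(ωC) = 1670 Ω
Net reactance X = X_L − X_C = -1410 Ω
Z = 6800 − j1410 Ω
|Z| = √(6800² + 1410²) = 6950 Ω
I = V/|Z| = 6.8/6950 = 979 μA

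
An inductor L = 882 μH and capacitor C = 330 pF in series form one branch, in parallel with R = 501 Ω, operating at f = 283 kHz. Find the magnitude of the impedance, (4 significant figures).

131.1 Ω

ω = 2πf = 1.778e+06 rad/s
X_L = ωL = 1568 Ω
X_C = 1/(ωC) = 1704 Ω
Branch 1: Z₁ = R = 501.0 Ω
Branch 2 (series LC): Z₂ = j(X_L − X_C) = −j135.9 Ω
Parallel: Z = Z₁Z₂/(Z₁+Z₂), |Z| = 131.1 Ω, ∠Z = -74.83°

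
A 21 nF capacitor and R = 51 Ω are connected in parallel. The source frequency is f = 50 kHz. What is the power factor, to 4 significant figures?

ω = 2πf = 314200 rad/s
X_C = 1/(ωC) = 151.6 Ω
Parallel: admittances add. Y = 1/R + jωC
Y = (0.01961 + j0.006597) S
|Y| = 0.02069 S → |Z| = 1/|Y| = 48.34 Ω, ∠Z = −∠Y = -18.60°
cos φ = cos(-18.60°) = 0.9478

0.9478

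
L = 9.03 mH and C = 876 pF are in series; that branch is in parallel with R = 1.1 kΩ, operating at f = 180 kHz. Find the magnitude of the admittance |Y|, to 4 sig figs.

ω = 2πf = 1.131e+06 rad/s
X_L = ωL = 10210 Ω
X_C = 1/(ωC) = 1009 Ω
Branch 1: Z₁ = R = 1100 Ω
Branch 2 (series LC): Z₂ = j(X_L − X_C) = j9203 Ω
Parallel: Z = Z₁Z₂/(Z₁+Z₂), |Z| = 1092 Ω, ∠Z = 6.816°
|Y| = 1/|Z| = 915.6 μS

915.6 μS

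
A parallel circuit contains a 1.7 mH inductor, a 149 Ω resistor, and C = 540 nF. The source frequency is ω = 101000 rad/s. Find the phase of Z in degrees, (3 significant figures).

-82.2°

X_L = ωL = 172 Ω
X_C = 1/(ωC) = 18.3 Ω
Parallel: admittances add. Y = 1/R + 1/(jωL) + jωC
Y = (0.00671 + j0.0487) S
|Y| = 0.0492 S → |Z| = 1/|Y| = 20.3 Ω, ∠Z = −∠Y = -82.2°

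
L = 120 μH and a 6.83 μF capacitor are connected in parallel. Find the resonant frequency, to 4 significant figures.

5.559 kHz

ω₀ = 1/√(LC) = 1/√(0.00012 × 6.83e-06) = 34930 rad/s
f₀ = ω₀/(2π) = 5.559 kHz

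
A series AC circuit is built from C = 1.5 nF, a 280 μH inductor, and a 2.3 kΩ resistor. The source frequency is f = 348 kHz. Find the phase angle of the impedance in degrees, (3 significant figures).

7.61°

ω = 2πf = 2.187e+06 rad/s
X_L = ωL = 612 Ω
X_C = 1/(ωC) = 305 Ω
Net reactance X = X_L − X_C = 307 Ω
Z = 2300 + j307 Ω
|Z| = √(2300² + 307²) = 2320 Ω
∠Z = arctan(307/2300) = 7.61°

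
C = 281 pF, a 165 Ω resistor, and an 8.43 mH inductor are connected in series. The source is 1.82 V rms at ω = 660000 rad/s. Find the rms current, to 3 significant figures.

7.64 mA

X_L = ωL = 5560 Ω
X_C = 1/(ωC) = 5390 Ω
Net reactance X = X_L − X_C = 172 Ω
Z = 165 + j172 Ω
|Z| = √(165² + 172²) = 238 Ω
I = V/|Z| = 1.82/238 = 7.64 mA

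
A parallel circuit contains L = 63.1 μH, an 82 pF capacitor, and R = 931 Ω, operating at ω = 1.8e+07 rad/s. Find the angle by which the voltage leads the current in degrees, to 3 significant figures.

-29.0°

X_L = ωL = 1140 Ω
X_C = 1/(ωC) = 678 Ω
Parallel: admittances add. Y = 1/R + 1/(jωL) + jωC
Y = (0.00107 + j0.000596) S
|Y| = 0.00123 S → |Z| = 1/|Y| = 814 Ω, ∠Z = −∠Y = -29.0°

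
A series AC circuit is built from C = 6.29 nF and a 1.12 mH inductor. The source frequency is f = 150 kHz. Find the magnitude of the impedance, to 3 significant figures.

887 Ω

ω = 2πf = 942500 rad/s
X_L = ωL = 1060 Ω
X_C = 1/(ωC) = 169 Ω
Net reactance X = X_L − X_C = 887 Ω
Z = j887 Ω
|Z| = √(0² + 887²) = 887 Ω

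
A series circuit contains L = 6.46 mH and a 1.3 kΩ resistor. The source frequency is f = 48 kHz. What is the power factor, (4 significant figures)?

ω = 2πf = 301600 rad/s
X_L = ωL = 1948 Ω
Z = 1300 + j1948 Ω
|Z| = √(1300² + 1948²) = 2342 Ω
∠Z = arctan(1948/1300) = 56.29°
cos φ = cos(56.29°) = 0.5550

0.5550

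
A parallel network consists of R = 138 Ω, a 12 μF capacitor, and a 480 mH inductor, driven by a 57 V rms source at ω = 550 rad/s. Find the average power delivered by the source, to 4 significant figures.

X_L = ωL = 264.0 Ω
X_C = 1/(ωC) = 151.5 Ω
Parallel: admittances add. Y = 1/R + 1/(jωL) + jωC
Y = (0.007246 + j0.002812) S
|Y| = 0.007773 S → |Z| = 1/|Y| = 128.7 Ω, ∠Z = −∠Y = -21.21°
I = V/|Z| = 443.1 mA
P = VI cos φ = 57 × 0.4431 × cos(-21.21°) = 23.54 W

23.54 W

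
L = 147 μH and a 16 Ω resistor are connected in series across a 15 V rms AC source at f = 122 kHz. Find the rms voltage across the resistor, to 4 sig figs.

ω = 2πf = 766500 rad/s
X_L = ωL = 112.7 Ω
Z = 16.00 + j112.7 Ω
|Z| = √(16.00² + 112.7²) = 113.8 Ω
I = V/|Z| = 131.8 mA
V_R = I·|Z_R| = 0.1318 × 16.00 = 2.109 V

2.109 V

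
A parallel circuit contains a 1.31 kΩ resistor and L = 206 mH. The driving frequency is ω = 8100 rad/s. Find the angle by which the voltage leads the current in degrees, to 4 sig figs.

X_L = ωL = 1669 Ω
Parallel: admittances add. Y = 1/R + 1/(jωL)
Y = (0.0007634 − j0.0005993) S
|Y| = 0.0009705 S → |Z| = 1/|Y| = 1030 Ω, ∠Z = −∠Y = 38.14°

38.14°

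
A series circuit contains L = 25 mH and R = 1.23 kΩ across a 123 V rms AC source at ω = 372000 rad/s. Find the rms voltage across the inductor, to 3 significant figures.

122 V

X_L = ωL = 9300 Ω
Z = 1230 + j9300 Ω
|Z| = √(1230² + 9300²) = 9380 Ω
I = V/|Z| = 13.1 mA
V_L = I·|Z_L| = 0.0131 × 9300 = 122 V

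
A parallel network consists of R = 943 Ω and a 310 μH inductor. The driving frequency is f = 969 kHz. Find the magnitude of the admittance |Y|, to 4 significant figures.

1.185 mS

ω = 2πf = 6.088e+06 rad/s
X_L = ωL = 1887 Ω
Parallel: admittances add. Y = 1/R + 1/(jωL)
Y = (0.001060 − j0.0005298) S
|Y| = 0.001185 S → |Z| = 1/|Y| = 843.6 Ω, ∠Z = −∠Y = 26.55°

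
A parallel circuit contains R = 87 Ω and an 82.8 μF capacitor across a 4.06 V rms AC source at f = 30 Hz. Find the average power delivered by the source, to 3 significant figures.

ω = 2πf = 188.5 rad/s
X_C = 1/(ωC) = 64.1 Ω
Parallel: admittances add. Y = 1/R + jωC
Y = (0.0115 + j0.0156) S
|Y| = 0.0194 S → |Z| = 1/|Y| = 51.6 Ω, ∠Z = −∠Y = -53.6°
I = V/|Z| = 78.7 mA
P = VI cos φ = 4.06 × 0.0787 × cos(-53.6°) = 189 mW

189 mW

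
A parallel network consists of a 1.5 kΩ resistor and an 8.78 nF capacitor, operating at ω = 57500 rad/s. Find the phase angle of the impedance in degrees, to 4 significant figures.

X_C = 1/(ωC) = 1981 Ω
Parallel: admittances add. Y = 1/R + jωC
Y = (0.0006667 + j0.0005048) S
|Y| = 0.0008363 S → |Z| = 1/|Y| = 1196 Ω, ∠Z = −∠Y = -37.14°

-37.14°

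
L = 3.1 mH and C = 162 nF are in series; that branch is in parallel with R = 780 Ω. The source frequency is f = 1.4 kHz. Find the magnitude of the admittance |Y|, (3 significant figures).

1.96 mS

ω = 2πf = 8796 rad/s
X_L = ωL = 27.3 Ω
X_C = 1/(ωC) = 702 Ω
Branch 1: Z₁ = R = 780 Ω
Branch 2 (series LC): Z₂ = j(X_L − X_C) = −j674 Ω
Parallel: Z = Z₁Z₂/(Z₁+Z₂), |Z| = 510 Ω, ∠Z = -49.1°
|Y| = 1/|Z| = 1.96 mS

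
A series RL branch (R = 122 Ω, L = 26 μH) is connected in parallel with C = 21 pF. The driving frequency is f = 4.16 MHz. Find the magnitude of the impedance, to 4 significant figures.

1095 Ω

ω = 2πf = 2.614e+07 rad/s
X_L = ωL = 679.6 Ω
X_C = 1/(ωC) = 1822 Ω
Branch 1 (R+jX_L): Z₁ = 122.0 + j679.6 Ω, |Z₁| = 690.5 Ω
Branch 2 (−jX_C): Z₂ = −j1822 Ω
Parallel: Z = Z₁Z₂/(Z₁+Z₂), |Z| = 1095 Ω, ∠Z = 73.73°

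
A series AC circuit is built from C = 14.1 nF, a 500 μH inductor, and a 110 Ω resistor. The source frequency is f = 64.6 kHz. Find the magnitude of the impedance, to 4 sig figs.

113.6 Ω

ω = 2πf = 405900 rad/s
X_L = ωL = 202.9 Ω
X_C = 1/(ωC) = 174.7 Ω
Net reactance X = X_L − X_C = 28.22 Ω
Z = 110.0 + j28.22 Ω
|Z| = √(110.0² + 28.22²) = 113.6 Ω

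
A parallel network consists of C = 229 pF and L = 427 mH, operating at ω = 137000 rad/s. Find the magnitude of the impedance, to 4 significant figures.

70030 Ω

X_L = ωL = 58500 Ω
X_C = 1/(ωC) = 31870 Ω
Parallel: admittances add. Y = 1/(jωL) + jωC
Y = (0 + j1.428e-05) S
|Y| = 1.428e-05 S → |Z| = 1/|Y| = 70030 Ω, ∠Z = −∠Y = -90.00°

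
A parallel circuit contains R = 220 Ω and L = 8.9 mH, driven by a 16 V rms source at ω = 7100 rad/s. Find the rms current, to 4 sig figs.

263.4 mA

X_L = ωL = 63.19 Ω
Parallel: admittances add. Y = 1/R + 1/(jωL)
Y = (0.004545 − j0.01583) S
|Y| = 0.01647 S → |Z| = 1/|Y| = 60.73 Ω, ∠Z = −∠Y = 73.97°
I = V/|Z| = 16/60.73 = 263.4 mA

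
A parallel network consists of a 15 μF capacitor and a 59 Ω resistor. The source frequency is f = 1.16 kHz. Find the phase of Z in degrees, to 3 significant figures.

-81.2°

ω = 2πf = 7288 rad/s
X_C = 1/(ωC) = 9.15 Ω
Parallel: admittances add. Y = 1/R + jωC
Y = (0.0169 + j0.109) S
|Y| = 0.111 S → |Z| = 1/|Y| = 9.04 Ω, ∠Z = −∠Y = -81.2°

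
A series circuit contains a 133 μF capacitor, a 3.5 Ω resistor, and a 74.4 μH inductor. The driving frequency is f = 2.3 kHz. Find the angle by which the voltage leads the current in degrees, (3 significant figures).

9.01°

ω = 2πf = 14450 rad/s
X_L = ωL = 1.08 Ω
X_C = 1/(ωC) = 0.520 Ω
Net reactance X = X_L − X_C = 0.555 Ω
Z = 3.50 + j0.555 Ω
|Z| = √(3.50² + 0.555²) = 3.54 Ω
∠Z = arctan(0.555/3.50) = 9.01°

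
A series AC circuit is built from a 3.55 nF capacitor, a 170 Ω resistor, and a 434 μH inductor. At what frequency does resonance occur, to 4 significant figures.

ω₀ = 1/√(LC) = 1/√(0.000434 × 3.55e-09) = 805600 rad/s
f₀ = ω₀/(2π) = 128.2 kHz

128.2 kHz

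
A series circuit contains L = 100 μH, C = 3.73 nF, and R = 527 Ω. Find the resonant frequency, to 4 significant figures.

ω₀ = 1/√(LC) = 1/√(0.0001 × 3.73e-09) = 1.637e+06 rad/s
f₀ = ω₀/(2π) = 260.6 kHz

260.6 kHz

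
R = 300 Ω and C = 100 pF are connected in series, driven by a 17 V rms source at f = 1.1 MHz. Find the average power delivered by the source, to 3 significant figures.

39.7 mW

ω = 2πf = 6.912e+06 rad/s
X_C = 1/(ωC) = 1450 Ω
Z = 300 − j1450 Ω
|Z| = √(300² + 1450²) = 1480 Ω
∠Z = arctan(-1450/300) = -78.3°
I = V/|Z| = 11.5 mA
P = VI cos φ = 17 × 0.0115 × cos(-78.3°) = 39.7 mW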